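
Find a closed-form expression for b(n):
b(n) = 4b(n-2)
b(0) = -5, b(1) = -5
Characteristic equation: x² - 4 = 0, which factors as (x - (-2))(x - (2)) = 0.
Roots r₁ = -2, r₂ = 2 (distinct).
General solution: b(n) = A·(-2)^n + B·(2)^n.
From b(0) = -5: A + B = -5.
From b(1) = -5: -2A + 2B = -5.
Solving: A = - \frac{5}{4}, B = - \frac{15}{4}.
So b(n) = - \frac{5 \left(-2\right)^{n}}{4} - \frac{15 \cdot 2^{n}}{4}.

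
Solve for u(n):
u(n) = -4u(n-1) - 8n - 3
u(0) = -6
First-order linear with linear forcing.
Homogeneous solution: u_h(n) = A·(-4)^n.
Try particular u_p(n) = pn + q. Substituting:
  pn + q = -4(p(n-1) + q) - 8n - 3.
Matching the n-coefficient: p = -4p - 8 ⇒ p = - \frac{8}{5}.
Matching constants: q = 4p - 4q - 3 ⇒ q = - \frac{47}{25}.
General: u(n) = A·(-4)^n - \frac{8 n}{5} - \frac{47}{25}.
Apply u(0) = -6: A - \frac{47}{25} = -6 ⇒ A = - \frac{103}{25}.
So u(n) = - \frac{103 \left(-4\right)^{n}}{25} - \frac{8 n}{5} - \frac{47}{25}.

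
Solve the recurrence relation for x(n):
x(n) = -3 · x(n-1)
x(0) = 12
Pure geometric recurrence with ratio -3.
By induction x(n) = x(0) · (-3)^n = 12 \left(-3\right)^{n}.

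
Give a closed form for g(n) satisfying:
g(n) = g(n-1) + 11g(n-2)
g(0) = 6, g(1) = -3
Characteristic equation: x² - x - 11 = 0.
Discriminant Δ = (1)² + 4·(11) = 45.
Roots r₁,₂ = (1 ± √45)/2, so r₁ = \frac{1}{2} + \frac{3 \sqrt{5}}{2}, r₂ = \frac{1}{2} - \frac{3 \sqrt{5}}{2}.
General solution: g(n) = A·r₁^n + B·r₂^n.
From the initial conditions, A + B = 6 and r₁A + r₂B = -3.
Since r₁ - r₂ = √45: A = (-3 - (6)r₂)/√45 = 3 - \frac{2 \sqrt{5}}{5}, and B = 6 - A = \frac{2 \sqrt{5}}{5} + 3.
So g(n) = \left(3 - \frac{2 \sqrt{5}}{5}\right)\left(\frac{1}{2} + \frac{3 \sqrt{5}}{2}\right)^n + \left(\frac{2 \sqrt{5}}{5} + 3\right)\left(\frac{1}{2} - \frac{3 \sqrt{5}}{2}\right)^n.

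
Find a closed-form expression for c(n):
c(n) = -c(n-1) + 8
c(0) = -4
First-order linear non-homogeneous.
Homogeneous solution: c_h(n) = A·(-1)^n.
Try constant particular solution c_p = K: K = -K + 8 ⇒ K = 4.
General: c(n) = A·(-1)^n + 4.
Apply c(0) = -4: A + 4 = -4 ⇒ A = -8.
So c(n) = 4 - 8 \left(-1\right)^{n}.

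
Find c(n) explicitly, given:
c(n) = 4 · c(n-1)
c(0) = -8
Pure geometric recurrence with ratio 4.
By induction c(n) = c(0) · (4)^n = - 8 \cdot 4^{n}.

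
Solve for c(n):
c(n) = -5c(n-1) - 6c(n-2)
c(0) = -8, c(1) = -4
Characteristic equation: x² + 5x + 6 = 0, which factors as (x - (-2))(x - (-3)) = 0.
Roots r₁ = -2, r₂ = -3 (distinct).
General solution: c(n) = A·(-2)^n + B·(-3)^n.
From c(0) = -8: A + B = -8.
From c(1) = -4: -2A - 3B = -4.
Solving: A = -28, B = 20.
So c(n) = - 28 \left(-2\right)^{n} + 20 \left(-3\right)^{n}.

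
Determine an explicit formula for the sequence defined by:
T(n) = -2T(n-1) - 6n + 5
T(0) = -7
First-order linear with linear forcing.
Homogeneous solution: T_h(n) = A·(-2)^n.
Try particular T_p(n) = pn + q. Substituting:
  pn + q = -2(p(n-1) + q) - 6n + 5.
Matching the n-coefficient: p = -2p - 6 ⇒ p = -2.
Matching constants: q = 2p - 2q + 5 ⇒ q = \frac{1}{3}.
General: T(n) = A·(-2)^n - 2 n + \frac{1}{3}.
Apply T(0) = -7: A + \frac{1}{3} = -7 ⇒ A = - \frac{22}{3}.
So T(n) = - \frac{22 \left(-2\right)^{n}}{3} - 2 n + \frac{1}{3}.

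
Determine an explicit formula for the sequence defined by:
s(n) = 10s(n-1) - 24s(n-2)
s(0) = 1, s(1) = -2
Characteristic equation: x² - 10x + 24 = 0, which factors as (x - (4))(x - (6)) = 0.
Roots r₁ = 4, r₂ = 6 (distinct).
General solution: s(n) = A·(4)^n + B·(6)^n.
From s(0) = 1: A + B = 1.
From s(1) = -2: 4A + 6B = -2.
Solving: A = 4, B = -3.
So s(n) = 4 \cdot 4^{n} - 3 \cdot 6^{n}.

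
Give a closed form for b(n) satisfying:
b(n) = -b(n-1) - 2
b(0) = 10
First-order linear non-homogeneous.
Homogeneous solution: b_h(n) = A·(-1)^n.
Try constant particular solution b_p = K: K = -K - 2 ⇒ K = -1.
General: b(n) = A·(-1)^n - 1.
Apply b(0) = 10: A - 1 = 10 ⇒ A = 11.
So b(n) = 11 \left(-1\right)^{n} - 1.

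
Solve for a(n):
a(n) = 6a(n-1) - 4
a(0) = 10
First-order linear non-homogeneous.
Homogeneous solution: a_h(n) = A·(6)^n.
Try constant particular solution a_p = K: K = 6K - 4 ⇒ K = \frac{4}{5}.
General: a(n) = A·(6)^n + \frac{4}{5}.
Apply a(0) = 10: A + \frac{4}{5} = 10 ⇒ A = \frac{46}{5}.
So a(n) = \frac{46 \cdot 6^{n}}{5} + \frac{4}{5}.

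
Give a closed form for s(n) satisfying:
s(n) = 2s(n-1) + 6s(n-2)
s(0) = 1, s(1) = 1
Characteristic equation: x² - 2x - 6 = 0.
Discriminant Δ = (2)² + 4·(6) = 28.
Roots r₁,₂ = (2 ± √28)/2, so r₁ = 1 + \sqrt{7}, r₂ = 1 - \sqrt{7}.
General solution: s(n) = A·r₁^n + B·r₂^n.
From the initial conditions, A + B = 1 and r₁A + r₂B = 1.
Since r₁ - r₂ = √28: A = (1 - (1)r₂)/√28 = \frac{1}{2}, and B = 1 - A = \frac{1}{2}.
So s(n) = \left(\frac{1}{2}\right)\left(1 + \sqrt{7}\right)^n + \left(\frac{1}{2}\right)\left(1 - \sqrt{7}\right)^n.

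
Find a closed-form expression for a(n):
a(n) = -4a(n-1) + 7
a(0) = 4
First-order linear non-homogeneous.
Homogeneous solution: a_h(n) = A·(-4)^n.
Try constant particular solution a_p = K: K = -4K + 7 ⇒ K = \frac{7}{5}.
General: a(n) = A·(-4)^n + \frac{7}{5}.
Apply a(0) = 4: A + \frac{7}{5} = 4 ⇒ A = \frac{13}{5}.
So a(n) = \frac{13 \left(-4\right)^{n}}{5} + \frac{7}{5}.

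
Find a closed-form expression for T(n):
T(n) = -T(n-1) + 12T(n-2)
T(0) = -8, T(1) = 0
Characteristic equation: x² + x - 12 = 0, which factors as (x - (3))(x - (-4)) = 0.
Roots r₁ = 3, r₂ = -4 (distinct).
General solution: T(n) = A·(3)^n + B·(-4)^n.
From T(0) = -8: A + B = -8.
From T(1) = 0: 3A - 4B = 0.
Solving: A = - \frac{32}{7}, B = - \frac{24}{7}.
So T(n) = - \frac{24 \left(-4\right)^{n}}{7} - \frac{32 \cdot 3^{n}}{7}.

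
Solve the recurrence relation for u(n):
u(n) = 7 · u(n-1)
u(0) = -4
Pure geometric recurrence with ratio 7.
By induction u(n) = u(0) · (7)^n = - 4 \cdot 7^{n}.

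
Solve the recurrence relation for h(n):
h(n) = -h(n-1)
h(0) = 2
This is a homogeneous first-order recurrence with ratio -1.
By induction h(n) = h(0) · (-1)^n = 2 \left(-1\right)^{n}.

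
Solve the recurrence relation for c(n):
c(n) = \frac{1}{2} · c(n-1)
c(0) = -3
Pure geometric recurrence with ratio \frac{1}{2}.
By induction c(n) = c(0) · (\frac{1}{2})^n = - 3 \cdot 2^{- n}.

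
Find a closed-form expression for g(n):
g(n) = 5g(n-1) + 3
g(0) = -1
First-order linear non-homogeneous.
Homogeneous solution: g_h(n) = A·(5)^n.
Try constant particular solution g_p = K: K = 5K + 3 ⇒ K = - \frac{3}{4}.
General: g(n) = A·(5)^n - \frac{3}{4}.
Apply g(0) = -1: A - \frac{3}{4} = -1 ⇒ A = - \frac{1}{4}.
So g(n) = - \frac{5^{n}}{4} - \frac{3}{4}.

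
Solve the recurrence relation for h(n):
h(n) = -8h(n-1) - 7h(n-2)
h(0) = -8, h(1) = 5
Characteristic equation: x² + 8x + 7 = 0, which factors as (x - (-1))(x - (-7)) = 0.
Roots r₁ = -1, r₂ = -7 (distinct).
General solution: h(n) = A·(-1)^n + B·(-7)^n.
From h(0) = -8: A + B = -8.
From h(1) = 5: -A - 7B = 5.
Solving: A = - \frac{17}{2}, B = \frac{1}{2}.
So h(n) = - \frac{17 \left(-1\right)^{n}}{2} + \frac{\left(-7\right)^{n}}{2}.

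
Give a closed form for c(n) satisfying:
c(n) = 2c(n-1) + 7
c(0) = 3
First-order linear non-homogeneous.
Homogeneous solution: c_h(n) = A·(2)^n.
Try constant particular solution c_p = K: K = 2K + 7 ⇒ K = -7.
General: c(n) = A·(2)^n - 7.
Apply c(0) = 3: A - 7 = 3 ⇒ A = 10.
So c(n) = 10 \cdot 2^{n} - 7.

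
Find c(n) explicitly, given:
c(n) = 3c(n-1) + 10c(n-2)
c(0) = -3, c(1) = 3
Characteristic equation: x² - 3x - 10 = 0, which factors as (x - (5))(x - (-2)) = 0.
Roots r₁ = 5, r₂ = -2 (distinct).
General solution: c(n) = A·(5)^n + B·(-2)^n.
From c(0) = -3: A + B = -3.
From c(1) = 3: 5A - 2B = 3.
Solving: A = - \frac{3}{7}, B = - \frac{18}{7}.
So c(n) = - \frac{18 \left(-2\right)^{n}}{7} - \frac{3 \cdot 5^{n}}{7}.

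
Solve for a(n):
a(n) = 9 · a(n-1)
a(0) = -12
Pure geometric recurrence with ratio 9.
By induction a(n) = a(0) · (9)^n = - 12 \cdot 9^{n}.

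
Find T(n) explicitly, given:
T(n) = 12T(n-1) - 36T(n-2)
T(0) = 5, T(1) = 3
Characteristic equation: x² - 12x + 36 = 0, which is (x - (6))².
Repeated root r = 6.
General solution: T(n) = (A + Bn)·(6)^n.
From T(0) = 5: A = 5.
From T(1) = 3: (A + B)·(6) = 3 ⇒ B = - \frac{9}{2}.
So T(n) = \left(5 - \frac{9 n}{2}\right) \cdot (6)^n.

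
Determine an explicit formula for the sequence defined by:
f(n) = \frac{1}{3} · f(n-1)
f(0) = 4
Pure geometric recurrence with ratio \frac{1}{3}.
By induction f(n) = f(0) · (\frac{1}{3})^n = 4 \cdot 3^{- n}.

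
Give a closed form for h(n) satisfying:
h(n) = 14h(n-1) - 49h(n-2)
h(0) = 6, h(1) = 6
Characteristic equation: x² - 14x + 49 = 0, which is (x - (7))².
Repeated root r = 7.
General solution: h(n) = (A + Bn)·(7)^n.
From h(0) = 6: A = 6.
From h(1) = 6: (A + B)·(7) = 6 ⇒ B = - \frac{36}{7}.
So h(n) = \left(6 - \frac{36 n}{7}\right) \cdot (7)^n.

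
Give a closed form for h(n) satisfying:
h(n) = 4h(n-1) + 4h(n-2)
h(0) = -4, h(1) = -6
Characteristic equation: x² - 4x - 4 = 0.
Discriminant Δ = (4)² + 4·(4) = 32.
Roots r₁,₂ = (4 ± √32)/2, so r₁ = 2 + 2 \sqrt{2}, r₂ = 2 - 2 \sqrt{2}.
General solution: h(n) = A·r₁^n + B·r₂^n.
From the initial conditions, A + B = -4 and r₁A + r₂B = -6.
Since r₁ - r₂ = √32: A = (-6 - (-4)r₂)/√32 = -2 + \frac{\sqrt{2}}{4}, and B = -4 - A = -2 - \frac{\sqrt{2}}{4}.
So h(n) = \left(-2 + \frac{\sqrt{2}}{4}\right)\left(2 + 2 \sqrt{2}\right)^n + \left(-2 - \frac{\sqrt{2}}{4}\right)\left(2 - 2 \sqrt{2}\right)^n.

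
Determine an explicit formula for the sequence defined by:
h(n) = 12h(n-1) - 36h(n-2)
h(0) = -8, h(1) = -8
Characteristic equation: x² - 12x + 36 = 0, which is (x - (6))².
Repeated root r = 6.
General solution: h(n) = (A + Bn)·(6)^n.
From h(0) = -8: A = -8.
From h(1) = -8: (A + B)·(6) = -8 ⇒ B = \frac{20}{3}.
So h(n) = \left(\frac{20 n}{3} - 8\right) \cdot (6)^n.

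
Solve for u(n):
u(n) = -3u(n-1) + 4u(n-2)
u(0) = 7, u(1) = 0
Characteristic equation: x² + 3x - 4 = 0, which factors as (x - (1))(x - (-4)) = 0.
Roots r₁ = 1, r₂ = -4 (distinct).
General solution: u(n) = A·(1)^n + B·(-4)^n.
From u(0) = 7: A + B = 7.
From u(1) = 0: A - 4B = 0.
Solving: A = \frac{28}{5}, B = \frac{7}{5}.
So u(n) = \frac{7 \left(-4\right)^{n}}{5} + \frac{28}{5}.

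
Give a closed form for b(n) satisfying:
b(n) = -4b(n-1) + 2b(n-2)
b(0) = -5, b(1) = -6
Characteristic equation: x² + 4x - 2 = 0.
Discriminant Δ = (-4)² + 4·(2) = 24.
Roots r₁,₂ = (-4 ± √24)/2, so r₁ = -2 + \sqrt{6}, r₂ = - \sqrt{6} - 2.
General solution: b(n) = A·r₁^n + B·r₂^n.
From the initial conditions, A + B = -5 and r₁A + r₂B = -6.
Since r₁ - r₂ = √24: A = (-6 - (-5)r₂)/√24 = - \frac{4 \sqrt{6}}{3} - \frac{5}{2}, and B = -5 - A = - \frac{5}{2} + \frac{4 \sqrt{6}}{3}.
So b(n) = \left(- \frac{4 \sqrt{6}}{3} - \frac{5}{2}\right)\left(-2 + \sqrt{6}\right)^n + \left(- \frac{5}{2} + \frac{4 \sqrt{6}}{3}\right)\left(- \sqrt{6} - 2\right)^n.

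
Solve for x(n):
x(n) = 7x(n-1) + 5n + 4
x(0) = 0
First-order linear with linear forcing.
Homogeneous solution: x_h(n) = A·(7)^n.
Try particular x_p(n) = pn + q. Substituting:
  pn + q = 7(p(n-1) + q) + 5n + 4.
Matching the n-coefficient: p = 7p + 5 ⇒ p = - \frac{5}{6}.
Matching constants: q = -7p + 7q + 4 ⇒ q = - \frac{59}{36}.
General: x(n) = A·(7)^n - \frac{5 n}{6} - \frac{59}{36}.
Apply x(0) = 0: A - \frac{59}{36} = 0 ⇒ A = \frac{59}{36}.
So x(n) = \frac{59 \cdot 7^{n}}{36} - \frac{5 n}{6} - \frac{59}{36}.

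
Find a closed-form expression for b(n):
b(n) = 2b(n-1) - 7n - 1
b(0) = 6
First-order linear with linear forcing.
Homogeneous solution: b_h(n) = A·(2)^n.
Try particular b_p(n) = pn + q. Substituting:
  pn + q = 2(p(n-1) + q) - 7n - 1.
Matching the n-coefficient: p = 2p - 7 ⇒ p = 7.
Matching constants: q = -2p + 2q - 1 ⇒ q = 15.
General: b(n) = A·(2)^n + 7 n + 15.
Apply b(0) = 6: A + 15 = 6 ⇒ A = -9.
So b(n) = - 9 \cdot 2^{n} + 7 n + 15.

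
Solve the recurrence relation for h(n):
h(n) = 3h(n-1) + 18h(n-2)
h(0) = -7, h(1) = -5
Characteristic equation: x² - 3x - 18 = 0, which factors as (x - (-3))(x - (6)) = 0.
Roots r₁ = -3, r₂ = 6 (distinct).
General solution: h(n) = A·(-3)^n + B·(6)^n.
From h(0) = -7: A + B = -7.
From h(1) = -5: -3A + 6B = -5.
Solving: A = - \frac{37}{9}, B = - \frac{26}{9}.
So h(n) = - \frac{37 \left(-3\right)^{n}}{9} - \frac{26 \cdot 6^{n}}{9}.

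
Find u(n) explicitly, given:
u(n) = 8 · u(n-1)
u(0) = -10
Pure geometric recurrence with ratio 8.
By induction u(n) = u(0) · (8)^n = - 10 \cdot 8^{n}.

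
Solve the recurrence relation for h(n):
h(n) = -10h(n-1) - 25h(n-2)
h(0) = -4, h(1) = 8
Characteristic equation: x² + 10x + 25 = 0, which is (x - (-5))².
Repeated root r = -5.
General solution: h(n) = (A + Bn)·(-5)^n.
From h(0) = -4: A = -4.
From h(1) = 8: (A + B)·(-5) = 8 ⇒ B = \frac{12}{5}.
So h(n) = \left(\frac{12 n}{5} - 4\right) \cdot (-5)^n.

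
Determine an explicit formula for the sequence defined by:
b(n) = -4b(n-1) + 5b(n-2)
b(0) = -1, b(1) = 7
Characteristic equation: x² + 4x - 5 = 0, which factors as (x - (-5))(x - (1)) = 0.
Roots r₁ = -5, r₂ = 1 (distinct).
General solution: b(n) = A·(-5)^n + B·(1)^n.
From b(0) = -1: A + B = -1.
From b(1) = 7: -5A + B = 7.
Solving: A = - \frac{4}{3}, B = \frac{1}{3}.
So b(n) = \frac{1}{3} - \frac{4 \left(-5\right)^{n}}{3}.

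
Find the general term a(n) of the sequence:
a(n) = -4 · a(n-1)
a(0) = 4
Pure geometric recurrence with ratio -4.
By induction a(n) = a(0) · (-4)^n = 4 \left(-4\right)^{n}.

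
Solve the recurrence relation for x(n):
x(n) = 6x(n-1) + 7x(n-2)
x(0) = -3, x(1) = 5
Characteristic equation: x² - 6x - 7 = 0, which factors as (x - (-1))(x - (7)) = 0.
Roots r₁ = -1, r₂ = 7 (distinct).
General solution: x(n) = A·(-1)^n + B·(7)^n.
From x(0) = -3: A + B = -3.
From x(1) = 5: -A + 7B = 5.
Solving: A = - \frac{13}{4}, B = \frac{1}{4}.
So x(n) = - \frac{13 \left(-1\right)^{n}}{4} + \frac{7^{n}}{4}.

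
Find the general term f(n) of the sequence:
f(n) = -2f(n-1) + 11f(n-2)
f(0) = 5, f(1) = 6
Characteristic equation: x² + 2x - 11 = 0.
Discriminant Δ = (-2)² + 4·(11) = 48.
Roots r₁,₂ = (-2 ± √48)/2, so r₁ = -1 + 2 \sqrt{3}, r₂ = - 2 \sqrt{3} - 1.
General solution: f(n) = A·r₁^n + B·r₂^n.
From the initial conditions, A + B = 5 and r₁A + r₂B = 6.
Since r₁ - r₂ = √48: A = (6 - (5)r₂)/√48 = \frac{11 \sqrt{3}}{12} + \frac{5}{2}, and B = 5 - A = \frac{5}{2} - \frac{11 \sqrt{3}}{12}.
So f(n) = \left(\frac{11 \sqrt{3}}{12} + \frac{5}{2}\right)\left(-1 + 2 \sqrt{3}\right)^n + \left(\frac{5}{2} - \frac{11 \sqrt{3}}{12}\right)\left(- 2 \sqrt{3} - 1\right)^n.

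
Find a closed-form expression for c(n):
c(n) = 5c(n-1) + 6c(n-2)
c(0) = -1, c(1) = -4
Characteristic equation: x² - 5x - 6 = 0, which factors as (x - (-1))(x - (6)) = 0.
Roots r₁ = -1, r₂ = 6 (distinct).
General solution: c(n) = A·(-1)^n + B·(6)^n.
From c(0) = -1: A + B = -1.
From c(1) = -4: -A + 6B = -4.
Solving: A = - \frac{2}{7}, B = - \frac{5}{7}.
So c(n) = - \frac{2 \left(-1\right)^{n}}{7} - \frac{5 \cdot 6^{n}}{7}.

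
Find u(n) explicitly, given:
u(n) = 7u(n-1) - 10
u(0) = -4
First-order linear non-homogeneous.
Homogeneous solution: u_h(n) = A·(7)^n.
Try constant particular solution u_p = K: K = 7K - 10 ⇒ K = \frac{5}{3}.
General: u(n) = A·(7)^n + \frac{5}{3}.
Apply u(0) = -4: A + \frac{5}{3} = -4 ⇒ A = - \frac{17}{3}.
So u(n) = \frac{5}{3} - \frac{17 \cdot 7^{n}}{3}.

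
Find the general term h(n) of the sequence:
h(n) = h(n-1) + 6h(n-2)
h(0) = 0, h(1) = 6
Characteristic equation: x² - x - 6 = 0, which factors as (x - (-2))(x - (3)) = 0.
Roots r₁ = -2, r₂ = 3 (distinct).
General solution: h(n) = A·(-2)^n + B·(3)^n.
From h(0) = 0: A + B = 0.
From h(1) = 6: -2A + 3B = 6.
Solving: A = - \frac{6}{5}, B = \frac{6}{5}.
So h(n) = - \frac{6 \left(-2\right)^{n}}{5} + \frac{6 \cdot 3^{n}}{5}.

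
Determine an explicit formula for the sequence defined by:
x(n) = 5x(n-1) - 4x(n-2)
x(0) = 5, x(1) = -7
Characteristic equation: x² - 5x + 4 = 0, which factors as (x - (1))(x - (4)) = 0.
Roots r₁ = 1, r₂ = 4 (distinct).
General solution: x(n) = A·(1)^n + B·(4)^n.
From x(0) = 5: A + B = 5.
From x(1) = -7: A + 4B = -7.
Solving: A = 9, B = -4.
So x(n) = 9 - 4 \cdot 4^{n}.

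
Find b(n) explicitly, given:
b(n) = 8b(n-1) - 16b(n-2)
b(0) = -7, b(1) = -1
Characteristic equation: x² - 8x + 16 = 0, which is (x - (4))².
Repeated root r = 4.
General solution: b(n) = (A + Bn)·(4)^n.
From b(0) = -7: A = -7.
From b(1) = -1: (A + B)·(4) = -1 ⇒ B = \frac{27}{4}.
So b(n) = \left(\frac{27 n}{4} - 7\right) \cdot (4)^n.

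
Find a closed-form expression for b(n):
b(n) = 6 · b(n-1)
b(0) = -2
Pure geometric recurrence with ratio 6.
By induction b(n) = b(0) · (6)^n = - 2 \cdot 6^{n}.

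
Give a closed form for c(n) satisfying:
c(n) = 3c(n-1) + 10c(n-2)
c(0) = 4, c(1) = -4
Characteristic equation: x² - 3x - 10 = 0, which factors as (x - (-2))(x - (5)) = 0.
Roots r₁ = -2, r₂ = 5 (distinct).
General solution: c(n) = A·(-2)^n + B·(5)^n.
From c(0) = 4: A + B = 4.
From c(1) = -4: -2A + 5B = -4.
Solving: A = \frac{24}{7}, B = \frac{4}{7}.
So c(n) = \frac{24 \left(-2\right)^{n}}{7} + \frac{4 \cdot 5^{n}}{7}.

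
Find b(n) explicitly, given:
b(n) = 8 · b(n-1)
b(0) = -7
Pure geometric recurrence with ratio 8.
By induction b(n) = b(0) · (8)^n = - 7 \cdot 8^{n}.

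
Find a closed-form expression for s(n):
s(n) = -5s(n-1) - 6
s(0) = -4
First-order linear non-homogeneous.
Homogeneous solution: s_h(n) = A·(-5)^n.
Try constant particular solution s_p = K: K = -5K - 6 ⇒ K = -1.
General: s(n) = A·(-5)^n - 1.
Apply s(0) = -4: A - 1 = -4 ⇒ A = -3.
So s(n) = - 3 \left(-5\right)^{n} - 1.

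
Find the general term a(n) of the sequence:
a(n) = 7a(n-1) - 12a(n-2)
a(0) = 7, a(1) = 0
Characteristic equation: x² - 7x + 12 = 0, which factors as (x - (4))(x - (3)) = 0.
Roots r₁ = 4, r₂ = 3 (distinct).
General solution: a(n) = A·(4)^n + B·(3)^n.
From a(0) = 7: A + B = 7.
From a(1) = 0: 4A + 3B = 0.
Solving: A = -21, B = 28.
So a(n) = 28 \cdot 3^{n} - 21 \cdot 4^{n}.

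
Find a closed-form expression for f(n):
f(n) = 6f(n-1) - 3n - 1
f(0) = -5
First-order linear with linear forcing.
Homogeneous solution: f_h(n) = A·(6)^n.
Try particular f_p(n) = pn + q. Substituting:
  pn + q = 6(p(n-1) + q) - 3n - 1.
Matching the n-coefficient: p = 6p - 3 ⇒ p = \frac{3}{5}.
Matching constants: q = -6p + 6q - 1 ⇒ q = \frac{23}{25}.
General: f(n) = A·(6)^n + \frac{3 n}{5} + \frac{23}{25}.
Apply f(0) = -5: A + \frac{23}{25} = -5 ⇒ A = - \frac{148}{25}.
So f(n) = - \frac{148 \cdot 6^{n}}{25} + \frac{3 n}{5} + \frac{23}{25}.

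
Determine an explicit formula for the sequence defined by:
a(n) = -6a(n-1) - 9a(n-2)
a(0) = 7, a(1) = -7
Characteristic equation: x² + 6x + 9 = 0, which is (x - (-3))².
Repeated root r = -3.
General solution: a(n) = (A + Bn)·(-3)^n.
From a(0) = 7: A = 7.
From a(1) = -7: (A + B)·(-3) = -7 ⇒ B = - \frac{14}{3}.
So a(n) = \left(7 - \frac{14 n}{3}\right) \cdot (-3)^n.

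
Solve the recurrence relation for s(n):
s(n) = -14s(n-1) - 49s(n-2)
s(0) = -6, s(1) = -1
Characteristic equation: x² + 14x + 49 = 0, which is (x - (-7))².
Repeated root r = -7.
General solution: s(n) = (A + Bn)·(-7)^n.
From s(0) = -6: A = -6.
From s(1) = -1: (A + B)·(-7) = -1 ⇒ B = \frac{43}{7}.
So s(n) = \left(\frac{43 n}{7} - 6\right) \cdot (-7)^n.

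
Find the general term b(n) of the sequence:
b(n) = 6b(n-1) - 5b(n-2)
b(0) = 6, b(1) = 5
Characteristic equation: x² - 6x + 5 = 0, which factors as (x - (5))(x - (1)) = 0.
Roots r₁ = 5, r₂ = 1 (distinct).
General solution: b(n) = A·(5)^n + B·(1)^n.
From b(0) = 6: A + B = 6.
From b(1) = 5: 5A + B = 5.
Solving: A = - \frac{1}{4}, B = \frac{25}{4}.
So b(n) = \frac{25}{4} - \frac{5^{n}}{4}.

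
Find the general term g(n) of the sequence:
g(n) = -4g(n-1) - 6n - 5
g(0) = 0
First-order linear with linear forcing.
Homogeneous solution: g_h(n) = A·(-4)^n.
Try particular g_p(n) = pn + q. Substituting:
  pn + q = -4(p(n-1) + q) - 6n - 5.
Matching the n-coefficient: p = -4p - 6 ⇒ p = - \frac{6}{5}.
Matching constants: q = 4p - 4q - 5 ⇒ q = - \frac{49}{25}.
General: g(n) = A·(-4)^n - \frac{6 n}{5} - \frac{49}{25}.
Apply g(0) = 0: A - \frac{49}{25} = 0 ⇒ A = \frac{49}{25}.
So g(n) = \frac{49 \left(-4\right)^{n}}{25} - \frac{6 n}{5} - \frac{49}{25}.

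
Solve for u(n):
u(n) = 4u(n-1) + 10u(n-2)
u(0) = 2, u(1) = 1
Characteristic equation: x² - 4x - 10 = 0.
Discriminant Δ = (4)² + 4·(10) = 56.
Roots r₁,₂ = (4 ± √56)/2, so r₁ = 2 + \sqrt{14}, r₂ = 2 - \sqrt{14}.
General solution: u(n) = A·r₁^n + B·r₂^n.
From the initial conditions, A + B = 2 and r₁A + r₂B = 1.
Since r₁ - r₂ = √56: A = (1 - (2)r₂)/√56 = 1 - \frac{3 \sqrt{14}}{28}, and B = 2 - A = \frac{3 \sqrt{14}}{28} + 1.
So u(n) = \left(1 - \frac{3 \sqrt{14}}{28}\right)\left(2 + \sqrt{14}\right)^n + \left(\frac{3 \sqrt{14}}{28} + 1\right)\left(2 - \sqrt{14}\right)^n.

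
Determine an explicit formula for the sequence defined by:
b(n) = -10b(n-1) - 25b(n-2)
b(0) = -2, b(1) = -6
Characteristic equation: x² + 10x + 25 = 0, which is (x - (-5))².
Repeated root r = -5.
General solution: b(n) = (A + Bn)·(-5)^n.
From b(0) = -2: A = -2.
From b(1) = -6: (A + B)·(-5) = -6 ⇒ B = \frac{16}{5}.
So b(n) = \left(\frac{16 n}{5} - 2\right) \cdot (-5)^n.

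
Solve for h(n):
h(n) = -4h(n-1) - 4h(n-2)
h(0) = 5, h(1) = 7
Characteristic equation: x² + 4x + 4 = 0, which is (x - (-2))².
Repeated root r = -2.
General solution: h(n) = (A + Bn)·(-2)^n.
From h(0) = 5: A = 5.
From h(1) = 7: (A + B)·(-2) = 7 ⇒ B = - \frac{17}{2}.
So h(n) = \left(5 - \frac{17 n}{2}\right) \cdot (-2)^n.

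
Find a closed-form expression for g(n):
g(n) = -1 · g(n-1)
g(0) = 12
Pure geometric recurrence with ratio -1.
By induction g(n) = g(0) · (-1)^n = 12 \left(-1\right)^{n}.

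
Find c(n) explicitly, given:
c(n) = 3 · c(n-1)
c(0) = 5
Pure geometric recurrence with ratio 3.
By induction c(n) = c(0) · (3)^n = 5 \cdot 3^{n}.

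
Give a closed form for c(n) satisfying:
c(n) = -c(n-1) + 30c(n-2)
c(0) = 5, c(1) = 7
Characteristic equation: x² + x - 30 = 0, which factors as (x - (5))(x - (-6)) = 0.
Roots r₁ = 5, r₂ = -6 (distinct).
General solution: c(n) = A·(5)^n + B·(-6)^n.
From c(0) = 5: A + B = 5.
From c(1) = 7: 5A - 6B = 7.
Solving: A = \frac{37}{11}, B = \frac{18}{11}.
So c(n) = \frac{18 \left(-6\right)^{n}}{11} + \frac{37 \cdot 5^{n}}{11}.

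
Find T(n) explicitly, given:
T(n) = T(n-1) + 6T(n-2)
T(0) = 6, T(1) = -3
Characteristic equation: x² - x - 6 = 0, which factors as (x - (-2))(x - (3)) = 0.
Roots r₁ = -2, r₂ = 3 (distinct).
General solution: T(n) = A·(-2)^n + B·(3)^n.
From T(0) = 6: A + B = 6.
From T(1) = -3: -2A + 3B = -3.
Solving: A = \frac{21}{5}, B = \frac{9}{5}.
So T(n) = \frac{21 \left(-2\right)^{n}}{5} + \frac{9 \cdot 3^{n}}{5}.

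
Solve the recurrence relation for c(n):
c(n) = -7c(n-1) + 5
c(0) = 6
First-order linear non-homogeneous.
Homogeneous solution: c_h(n) = A·(-7)^n.
Try constant particular solution c_p = K: K = -7K + 5 ⇒ K = \frac{5}{8}.
General: c(n) = A·(-7)^n + \frac{5}{8}.
Apply c(0) = 6: A + \frac{5}{8} = 6 ⇒ A = \frac{43}{8}.
So c(n) = \frac{43 \left(-7\right)^{n}}{8} + \frac{5}{8}.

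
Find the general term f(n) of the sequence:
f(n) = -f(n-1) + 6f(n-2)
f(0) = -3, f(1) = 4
Characteristic equation: x² + x - 6 = 0, which factors as (x - (2))(x - (-3)) = 0.
Roots r₁ = 2, r₂ = -3 (distinct).
General solution: f(n) = A·(2)^n + B·(-3)^n.
From f(0) = -3: A + B = -3.
From f(1) = 4: 2A - 3B = 4.
Solving: A = -1, B = -2.
So f(n) = - 2 \left(-3\right)^{n} - 2^{n}.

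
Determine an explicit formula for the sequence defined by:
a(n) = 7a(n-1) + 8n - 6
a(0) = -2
First-order linear with linear forcing.
Homogeneous solution: a_h(n) = A·(7)^n.
Try particular a_p(n) = pn + q. Substituting:
  pn + q = 7(p(n-1) + q) + 8n - 6.
Matching the n-coefficient: p = 7p + 8 ⇒ p = - \frac{4}{3}.
Matching constants: q = -7p + 7q - 6 ⇒ q = - \frac{5}{9}.
General: a(n) = A·(7)^n - \frac{4 n}{3} - \frac{5}{9}.
Apply a(0) = -2: A - \frac{5}{9} = -2 ⇒ A = - \frac{13}{9}.
So a(n) = - \frac{13 \cdot 7^{n}}{9} - \frac{4 n}{3} - \frac{5}{9}.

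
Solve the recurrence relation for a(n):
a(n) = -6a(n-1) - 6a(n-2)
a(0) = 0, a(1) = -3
Characteristic equation: x² + 6x + 6 = 0.
Discriminant Δ = (-6)² + 4·(-6) = 12.
Roots r₁,₂ = (-6 ± √12)/2, so r₁ = -3 + \sqrt{3}, r₂ = -3 - \sqrt{3}.
General solution: a(n) = A·r₁^n + B·r₂^n.
From the initial conditions, A + B = 0 and r₁A + r₂B = -3.
Since r₁ - r₂ = √12: A = (-3 - (0)r₂)/√12 = - \frac{\sqrt{3}}{2}, and B = 0 - A = \frac{\sqrt{3}}{2}.
So a(n) = \left(- \frac{\sqrt{3}}{2}\right)\left(-3 + \sqrt{3}\right)^n + \left(\frac{\sqrt{3}}{2}\right)\left(-3 - \sqrt{3}\right)^n.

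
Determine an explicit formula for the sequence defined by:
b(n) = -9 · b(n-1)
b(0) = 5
Pure geometric recurrence with ratio -9.
By induction b(n) = b(0) · (-9)^n = 5 \left(-9\right)^{n}.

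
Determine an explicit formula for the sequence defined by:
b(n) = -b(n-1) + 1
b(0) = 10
First-order linear non-homogeneous.
Homogeneous solution: b_h(n) = A·(-1)^n.
Try constant particular solution b_p = K: K = -K + 1 ⇒ K = \frac{1}{2}.
General: b(n) = A·(-1)^n + \frac{1}{2}.
Apply b(0) = 10: A + \frac{1}{2} = 10 ⇒ A = \frac{19}{2}.
So b(n) = \frac{19 \left(-1\right)^{n}}{2} + \frac{1}{2}.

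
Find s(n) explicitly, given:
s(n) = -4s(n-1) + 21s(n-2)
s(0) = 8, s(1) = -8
Characteristic equation: x² + 4x - 21 = 0, which factors as (x - (-7))(x - (3)) = 0.
Roots r₁ = -7, r₂ = 3 (distinct).
General solution: s(n) = A·(-7)^n + B·(3)^n.
From s(0) = 8: A + B = 8.
From s(1) = -8: -7A + 3B = -8.
Solving: A = \frac{16}{5}, B = \frac{24}{5}.
So s(n) = \frac{16 \left(-7\right)^{n}}{5} + \frac{24 \cdot 3^{n}}{5}.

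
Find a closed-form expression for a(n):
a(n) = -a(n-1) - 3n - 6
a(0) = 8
First-order linear with linear forcing.
Homogeneous solution: a_h(n) = A·(-1)^n.
Try particular a_p(n) = pn + q. Substituting:
  pn + q = -(p(n-1) + q) - 3n - 6.
Matching the n-coefficient: p = -p - 3 ⇒ p = - \frac{3}{2}.
Matching constants: q = p - q - 6 ⇒ q = - \frac{15}{4}.
General: a(n) = A·(-1)^n - \frac{3 n}{2} - \frac{15}{4}.
Apply a(0) = 8: A - \frac{15}{4} = 8 ⇒ A = \frac{47}{4}.
So a(n) = \frac{47 \left(-1\right)^{n}}{4} - \frac{3 n}{2} - \frac{15}{4}.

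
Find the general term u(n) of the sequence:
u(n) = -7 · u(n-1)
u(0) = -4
Pure geometric recurrence with ratio -7.
By induction u(n) = u(0) · (-7)^n = - 4 \left(-7\right)^{n}.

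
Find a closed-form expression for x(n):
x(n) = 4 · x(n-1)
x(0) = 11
Pure geometric recurrence with ratio 4.
By induction x(n) = x(0) · (4)^n = 11 \cdot 4^{n}.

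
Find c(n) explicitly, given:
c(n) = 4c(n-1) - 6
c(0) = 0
First-order linear non-homogeneous.
Homogeneous solution: c_h(n) = A·(4)^n.
Try constant particular solution c_p = K: K = 4K - 6 ⇒ K = 2.
General: c(n) = A·(4)^n + 2.
Apply c(0) = 0: A + 2 = 0 ⇒ A = -2.
So c(n) = 2 - 2 \cdot 4^{n}.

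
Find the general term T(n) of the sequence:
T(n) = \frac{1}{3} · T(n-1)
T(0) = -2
Pure geometric recurrence with ratio \frac{1}{3}.
By induction T(n) = T(0) · (\frac{1}{3})^n = - 2 \cdot 3^{- n}.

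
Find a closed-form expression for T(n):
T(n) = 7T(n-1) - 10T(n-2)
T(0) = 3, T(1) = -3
Characteristic equation: x² - 7x + 10 = 0, which factors as (x - (5))(x - (2)) = 0.
Roots r₁ = 5, r₂ = 2 (distinct).
General solution: T(n) = A·(5)^n + B·(2)^n.
From T(0) = 3: A + B = 3.
From T(1) = -3: 5A + 2B = -3.
Solving: A = -3, B = 6.
So T(n) = 6 \cdot 2^{n} - 3 \cdot 5^{n}.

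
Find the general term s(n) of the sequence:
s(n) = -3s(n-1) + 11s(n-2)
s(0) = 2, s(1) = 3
Characteristic equation: x² + 3x - 11 = 0.
Discriminant Δ = (-3)² + 4·(11) = 53.
Roots r₁,₂ = (-3 ± √53)/2, so r₁ = - \frac{3}{2} + \frac{\sqrt{53}}{2}, r₂ = - \frac{\sqrt{53}}{2} - \frac{3}{2}.
General solution: s(n) = A·r₁^n + B·r₂^n.
From the initial conditions, A + B = 2 and r₁A + r₂B = 3.
Since r₁ - r₂ = √53: A = (3 - (2)r₂)/√53 = \frac{6 \sqrt{53}}{53} + 1, and B = 2 - A = 1 - \frac{6 \sqrt{53}}{53}.
So s(n) = \left(\frac{6 \sqrt{53}}{53} + 1\right)\left(- \frac{3}{2} + \frac{\sqrt{53}}{2}\right)^n + \left(1 - \frac{6 \sqrt{53}}{53}\right)\left(- \frac{\sqrt{53}}{2} - \frac{3}{2}\right)^n.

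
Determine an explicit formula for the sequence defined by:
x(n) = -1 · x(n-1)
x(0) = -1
Pure geometric recurrence with ratio -1.
By induction x(n) = x(0) · (-1)^n = - \left(-1\right)^{n}.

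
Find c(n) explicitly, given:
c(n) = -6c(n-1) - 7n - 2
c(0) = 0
First-order linear with linear forcing.
Homogeneous solution: c_h(n) = A·(-6)^n.
Try particular c_p(n) = pn + q. Substituting:
  pn + q = -6(p(n-1) + q) - 7n - 2.
Matching the n-coefficient: p = -6p - 7 ⇒ p = -1.
Matching constants: q = 6p - 6q - 2 ⇒ q = - \frac{8}{7}.
General: c(n) = A·(-6)^n - n - \frac{8}{7}.
Apply c(0) = 0: A - \frac{8}{7} = 0 ⇒ A = \frac{8}{7}.
So c(n) = \frac{8 \left(-6\right)^{n}}{7} - n - \frac{8}{7}.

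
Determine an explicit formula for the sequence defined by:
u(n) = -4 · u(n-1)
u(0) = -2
Pure geometric recurrence with ratio -4.
By induction u(n) = u(0) · (-4)^n = - 2 \left(-4\right)^{n}.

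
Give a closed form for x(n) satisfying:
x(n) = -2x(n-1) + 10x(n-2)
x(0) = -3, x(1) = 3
Characteristic equation: x² + 2x - 10 = 0.
Discriminant Δ = (-2)² + 4·(10) = 44.
Roots r₁,₂ = (-2 ± √44)/2, so r₁ = -1 + \sqrt{11}, r₂ = - \sqrt{11} - 1.
General solution: x(n) = A·r₁^n + B·r₂^n.
From the initial conditions, A + B = -3 and r₁A + r₂B = 3.
Since r₁ - r₂ = √44: A = (3 - (-3)r₂)/√44 = - \frac{3}{2}, and B = -3 - A = - \frac{3}{2}.
So x(n) = \left(- \frac{3}{2}\right)\left(-1 + \sqrt{11}\right)^n + \left(- \frac{3}{2}\right)\left(- \sqrt{11} - 1\right)^n.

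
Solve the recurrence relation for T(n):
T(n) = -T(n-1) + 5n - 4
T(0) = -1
First-order linear with linear forcing.
Homogeneous solution: T_h(n) = A·(-1)^n.
Try particular T_p(n) = pn + q. Substituting:
  pn + q = -(p(n-1) + q) + 5n - 4.
Matching the n-coefficient: p = -p + 5 ⇒ p = \frac{5}{2}.
Matching constants: q = p - q - 4 ⇒ q = - \frac{3}{4}.
General: T(n) = A·(-1)^n + \frac{5 n}{2} - \frac{3}{4}.
Apply T(0) = -1: A - \frac{3}{4} = -1 ⇒ A = - \frac{1}{4}.
So T(n) = - \frac{\left(-1\right)^{n}}{4} + \frac{5 n}{2} - \frac{3}{4}.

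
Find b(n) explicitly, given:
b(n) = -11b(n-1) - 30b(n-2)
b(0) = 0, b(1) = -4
Characteristic equation: x² + 11x + 30 = 0, which factors as (x - (-6))(x - (-5)) = 0.
Roots r₁ = -6, r₂ = -5 (distinct).
General solution: b(n) = A·(-6)^n + B·(-5)^n.
From b(0) = 0: A + B = 0.
From b(1) = -4: -6A - 5B = -4.
Solving: A = 4, B = -4.
So b(n) = - 4 \left(-5\right)^{n} + 4 \left(-6\right)^{n}.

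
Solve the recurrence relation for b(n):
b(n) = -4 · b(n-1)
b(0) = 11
Pure geometric recurrence with ratio -4.
By induction b(n) = b(0) · (-4)^n = 11 \left(-4\right)^{n}.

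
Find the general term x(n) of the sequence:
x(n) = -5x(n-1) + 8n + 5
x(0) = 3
First-order linear with linear forcing.
Homogeneous solution: x_h(n) = A·(-5)^n.
Try particular x_p(n) = pn + q. Substituting:
  pn + q = -5(p(n-1) + q) + 8n + 5.
Matching the n-coefficient: p = -5p + 8 ⇒ p = \frac{4}{3}.
Matching constants: q = 5p - 5q + 5 ⇒ q = \frac{35}{18}.
General: x(n) = A·(-5)^n + \frac{4 n}{3} + \frac{35}{18}.
Apply x(0) = 3: A + \frac{35}{18} = 3 ⇒ A = \frac{19}{18}.
So x(n) = \frac{19 \left(-5\right)^{n}}{18} + \frac{4 n}{3} + \frac{35}{18}.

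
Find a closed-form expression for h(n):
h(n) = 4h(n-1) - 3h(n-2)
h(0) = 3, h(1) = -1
Characteristic equation: x² - 4x + 3 = 0, which factors as (x - (3))(x - (1)) = 0.
Roots r₁ = 3, r₂ = 1 (distinct).
General solution: h(n) = A·(3)^n + B·(1)^n.
From h(0) = 3: A + B = 3.
From h(1) = -1: 3A + B = -1.
Solving: A = -2, B = 5.
So h(n) = 5 - 2 \cdot 3^{n}.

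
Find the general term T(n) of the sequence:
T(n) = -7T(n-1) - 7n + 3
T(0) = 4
First-order linear with linear forcing.
Homogeneous solution: T_h(n) = A·(-7)^n.
Try particular T_p(n) = pn + q. Substituting:
  pn + q = -7(p(n-1) + q) - 7n + 3.
Matching the n-coefficient: p = -7p - 7 ⇒ p = - \frac{7}{8}.
Matching constants: q = 7p - 7q + 3 ⇒ q = - \frac{25}{64}.
General: T(n) = A·(-7)^n - \frac{7 n}{8} - \frac{25}{64}.
Apply T(0) = 4: A - \frac{25}{64} = 4 ⇒ A = \frac{281}{64}.
So T(n) = \frac{281 \left(-7\right)^{n}}{64} - \frac{7 n}{8} - \frac{25}{64}.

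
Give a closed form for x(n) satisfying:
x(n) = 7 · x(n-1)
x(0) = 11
Pure geometric recurrence with ratio 7.
By induction x(n) = x(0) · (7)^n = 11 \cdot 7^{n}.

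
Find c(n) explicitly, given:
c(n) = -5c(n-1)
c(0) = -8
This is a homogeneous first-order recurrence with ratio -5.
By induction c(n) = c(0) · (-5)^n = - 8 \left(-5\right)^{n}.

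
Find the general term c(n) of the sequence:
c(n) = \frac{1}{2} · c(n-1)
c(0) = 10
Pure geometric recurrence with ratio \frac{1}{2}.
By induction c(n) = c(0) · (\frac{1}{2})^n = 10 \cdot 2^{- n}.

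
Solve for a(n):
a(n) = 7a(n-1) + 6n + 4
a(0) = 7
First-order linear with linear forcing.
Homogeneous solution: a_h(n) = A·(7)^n.
Try particular a_p(n) = pn + q. Substituting:
  pn + q = 7(p(n-1) + q) + 6n + 4.
Matching the n-coefficient: p = 7p + 6 ⇒ p = -1.
Matching constants: q = -7p + 7q + 4 ⇒ q = - \frac{11}{6}.
General: a(n) = A·(7)^n - n - \frac{11}{6}.
Apply a(0) = 7: A - \frac{11}{6} = 7 ⇒ A = \frac{53}{6}.
So a(n) = \frac{53 \cdot 7^{n}}{6} - n - \frac{11}{6}.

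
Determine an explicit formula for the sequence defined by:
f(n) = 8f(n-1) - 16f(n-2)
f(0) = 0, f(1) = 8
Characteristic equation: x² - 8x + 16 = 0, which is (x - (4))².
Repeated root r = 4.
General solution: f(n) = (A + Bn)·(4)^n.
From f(0) = 0: A = 0.
From f(1) = 8: (A + B)·(4) = 8 ⇒ B = 2.
So f(n) = \left(2 n\right) \cdot (4)^n.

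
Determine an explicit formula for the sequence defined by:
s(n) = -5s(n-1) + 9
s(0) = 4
First-order linear non-homogeneous.
Homogeneous solution: s_h(n) = A·(-5)^n.
Try constant particular solution s_p = K: K = -5K + 9 ⇒ K = \frac{3}{2}.
General: s(n) = A·(-5)^n + \frac{3}{2}.
Apply s(0) = 4: A + \frac{3}{2} = 4 ⇒ A = \frac{5}{2}.
So s(n) = \frac{5 \left(-5\right)^{n}}{2} + \frac{3}{2}.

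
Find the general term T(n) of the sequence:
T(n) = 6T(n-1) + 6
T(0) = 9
First-order linear non-homogeneous.
Homogeneous solution: T_h(n) = A·(6)^n.
Try constant particular solution T_p = K: K = 6K + 6 ⇒ K = - \frac{6}{5}.
General: T(n) = A·(6)^n - \frac{6}{5}.
Apply T(0) = 9: A - \frac{6}{5} = 9 ⇒ A = \frac{51}{5}.
So T(n) = \frac{51 \cdot 6^{n}}{5} - \frac{6}{5}.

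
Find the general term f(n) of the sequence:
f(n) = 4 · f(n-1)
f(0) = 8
Pure geometric recurrence with ratio 4.
By induction f(n) = f(0) · (4)^n = 8 \cdot 4^{n}.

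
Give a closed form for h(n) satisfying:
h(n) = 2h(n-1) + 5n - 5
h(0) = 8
First-order linear with linear forcing.
Homogeneous solution: h_h(n) = A·(2)^n.
Try particular h_p(n) = pn + q. Substituting:
  pn + q = 2(p(n-1) + q) + 5n - 5.
Matching the n-coefficient: p = 2p + 5 ⇒ p = -5.
Matching constants: q = -2p + 2q - 5 ⇒ q = -5.
General: h(n) = A·(2)^n - 5 n - 5.
Apply h(0) = 8: A - 5 = 8 ⇒ A = 13.
So h(n) = 13 \cdot 2^{n} - 5 n - 5.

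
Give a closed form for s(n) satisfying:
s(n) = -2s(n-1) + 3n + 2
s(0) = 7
First-order linear with linear forcing.
Homogeneous solution: s_h(n) = A·(-2)^n.
Try particular s_p(n) = pn + q. Substituting:
  pn + q = -2(p(n-1) + q) + 3n + 2.
Matching the n-coefficient: p = -2p + 3 ⇒ p = 1.
Matching constants: q = 2p - 2q + 2 ⇒ q = \frac{4}{3}.
General: s(n) = A·(-2)^n + n + \frac{4}{3}.
Apply s(0) = 7: A + \frac{4}{3} = 7 ⇒ A = \frac{17}{3}.
So s(n) = \frac{17 \left(-2\right)^{n}}{3} + n + \frac{4}{3}.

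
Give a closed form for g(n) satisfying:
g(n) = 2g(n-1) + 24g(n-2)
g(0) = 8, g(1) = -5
Characteristic equation: x² - 2x - 24 = 0, which factors as (x - (-4))(x - (6)) = 0.
Roots r₁ = -4, r₂ = 6 (distinct).
General solution: g(n) = A·(-4)^n + B·(6)^n.
From g(0) = 8: A + B = 8.
From g(1) = -5: -4A + 6B = -5.
Solving: A = \frac{53}{10}, B = \frac{27}{10}.
So g(n) = \frac{53 \left(-4\right)^{n}}{10} + \frac{27 \cdot 6^{n}}{10}.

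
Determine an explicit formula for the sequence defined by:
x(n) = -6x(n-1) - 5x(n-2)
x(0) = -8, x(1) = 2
Characteristic equation: x² + 6x + 5 = 0, which factors as (x - (-5))(x - (-1)) = 0.
Roots r₁ = -5, r₂ = -1 (distinct).
General solution: x(n) = A·(-5)^n + B·(-1)^n.
From x(0) = -8: A + B = -8.
From x(1) = 2: -5A - B = 2.
Solving: A = \frac{3}{2}, B = - \frac{19}{2}.
So x(n) = - \frac{19 \left(-1\right)^{n}}{2} + \frac{3 \left(-5\right)^{n}}{2}.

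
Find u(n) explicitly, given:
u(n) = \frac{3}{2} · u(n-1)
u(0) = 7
Pure geometric recurrence with ratio \frac{3}{2}.
By induction u(n) = u(0) · (\frac{3}{2})^n = 7 \left(\frac{3}{2}\right)^{n}.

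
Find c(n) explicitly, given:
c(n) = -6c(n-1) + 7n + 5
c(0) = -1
First-order linear with linear forcing.
Homogeneous solution: c_h(n) = A·(-6)^n.
Try particular c_p(n) = pn + q. Substituting:
  pn + q = -6(p(n-1) + q) + 7n + 5.
Matching the n-coefficient: p = -6p + 7 ⇒ p = 1.
Matching constants: q = 6p - 6q + 5 ⇒ q = \frac{11}{7}.
General: c(n) = A·(-6)^n + n + \frac{11}{7}.
Apply c(0) = -1: A + \frac{11}{7} = -1 ⇒ A = - \frac{18}{7}.
So c(n) = - \frac{18 \left(-6\right)^{n}}{7} + n + \frac{11}{7}.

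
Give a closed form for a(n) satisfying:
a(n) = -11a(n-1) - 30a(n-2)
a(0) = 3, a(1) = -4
Characteristic equation: x² + 11x + 30 = 0, which factors as (x - (-6))(x - (-5)) = 0.
Roots r₁ = -6, r₂ = -5 (distinct).
General solution: a(n) = A·(-6)^n + B·(-5)^n.
From a(0) = 3: A + B = 3.
From a(1) = -4: -6A - 5B = -4.
Solving: A = -11, B = 14.
So a(n) = 14 \left(-5\right)^{n} - 11 \left(-6\right)^{n}.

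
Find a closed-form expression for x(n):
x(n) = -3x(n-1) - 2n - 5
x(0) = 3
First-order linear with linear forcing.
Homogeneous solution: x_h(n) = A·(-3)^n.
Try particular x_p(n) = pn + q. Substituting:
  pn + q = -3(p(n-1) + q) - 2n - 5.
Matching the n-coefficient: p = -3p - 2 ⇒ p = - \frac{1}{2}.
Matching constants: q = 3p - 3q - 5 ⇒ q = - \frac{13}{8}.
General: x(n) = A·(-3)^n - \frac{n}{2} - \frac{13}{8}.
Apply x(0) = 3: A - \frac{13}{8} = 3 ⇒ A = \frac{37}{8}.
So x(n) = \frac{37 \left(-3\right)^{n}}{8} - \frac{n}{2} - \frac{13}{8}.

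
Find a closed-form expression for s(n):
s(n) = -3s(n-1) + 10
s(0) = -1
First-order linear non-homogeneous.
Homogeneous solution: s_h(n) = A·(-3)^n.
Try constant particular solution s_p = K: K = -3K + 10 ⇒ K = \frac{5}{2}.
General: s(n) = A·(-3)^n + \frac{5}{2}.
Apply s(0) = -1: A + \frac{5}{2} = -1 ⇒ A = - \frac{7}{2}.
So s(n) = \frac{5}{2} - \frac{7 \left(-3\right)^{n}}{2}.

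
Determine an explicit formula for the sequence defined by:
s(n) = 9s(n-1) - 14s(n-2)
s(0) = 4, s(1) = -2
Characteristic equation: x² - 9x + 14 = 0, which factors as (x - (2))(x - (7)) = 0.
Roots r₁ = 2, r₂ = 7 (distinct).
General solution: s(n) = A·(2)^n + B·(7)^n.
From s(0) = 4: A + B = 4.
From s(1) = -2: 2A + 7B = -2.
Solving: A = 6, B = -2.
So s(n) = 6 \cdot 2^{n} - 2 \cdot 7^{n}.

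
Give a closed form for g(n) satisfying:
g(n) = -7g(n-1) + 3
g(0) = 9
First-order linear non-homogeneous.
Homogeneous solution: g_h(n) = A·(-7)^n.
Try constant particular solution g_p = K: K = -7K + 3 ⇒ K = \frac{3}{8}.
General: g(n) = A·(-7)^n + \frac{3}{8}.
Apply g(0) = 9: A + \frac{3}{8} = 9 ⇒ A = \frac{69}{8}.
So g(n) = \frac{69 \left(-7\right)^{n}}{8} + \frac{3}{8}.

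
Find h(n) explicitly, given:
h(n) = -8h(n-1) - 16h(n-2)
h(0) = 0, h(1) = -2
Characteristic equation: x² + 8x + 16 = 0, which is (x - (-4))².
Repeated root r = -4.
General solution: h(n) = (A + Bn)·(-4)^n.
From h(0) = 0: A = 0.
From h(1) = -2: (A + B)·(-4) = -2 ⇒ B = \frac{1}{2}.
So h(n) = \left(\frac{n}{2}\right) \cdot (-4)^n.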